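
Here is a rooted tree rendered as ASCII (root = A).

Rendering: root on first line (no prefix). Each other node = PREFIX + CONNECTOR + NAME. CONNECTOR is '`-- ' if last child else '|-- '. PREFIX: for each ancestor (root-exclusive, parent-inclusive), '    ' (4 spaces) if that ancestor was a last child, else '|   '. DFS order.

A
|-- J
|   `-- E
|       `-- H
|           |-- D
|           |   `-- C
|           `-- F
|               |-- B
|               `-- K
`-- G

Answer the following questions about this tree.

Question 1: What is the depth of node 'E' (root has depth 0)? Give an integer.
Path from root to E: A -> J -> E
Depth = number of edges = 2

Answer: 2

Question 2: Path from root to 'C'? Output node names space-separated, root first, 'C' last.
Walk down from root: A -> J -> E -> H -> D -> C

Answer: A J E H D C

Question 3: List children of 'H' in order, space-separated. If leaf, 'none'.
Answer: D F

Derivation:
Node H's children (from adjacency): D, F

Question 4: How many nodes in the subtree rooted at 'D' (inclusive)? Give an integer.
Answer: 2

Derivation:
Subtree rooted at D contains: C, D
Count = 2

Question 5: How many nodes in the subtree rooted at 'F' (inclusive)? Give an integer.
Answer: 3

Derivation:
Subtree rooted at F contains: B, F, K
Count = 3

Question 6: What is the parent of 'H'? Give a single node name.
Scan adjacency: H appears as child of E

Answer: E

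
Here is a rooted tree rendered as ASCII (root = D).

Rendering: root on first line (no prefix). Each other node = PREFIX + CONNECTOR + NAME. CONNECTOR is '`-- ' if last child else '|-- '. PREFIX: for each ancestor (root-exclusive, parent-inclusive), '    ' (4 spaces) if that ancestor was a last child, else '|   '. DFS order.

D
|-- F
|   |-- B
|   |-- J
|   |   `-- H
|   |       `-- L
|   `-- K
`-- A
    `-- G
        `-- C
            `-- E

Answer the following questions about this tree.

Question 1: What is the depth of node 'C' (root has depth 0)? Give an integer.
Answer: 3

Derivation:
Path from root to C: D -> A -> G -> C
Depth = number of edges = 3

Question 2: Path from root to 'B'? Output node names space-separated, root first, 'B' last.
Walk down from root: D -> F -> B

Answer: D F B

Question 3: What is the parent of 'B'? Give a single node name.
Scan adjacency: B appears as child of F

Answer: F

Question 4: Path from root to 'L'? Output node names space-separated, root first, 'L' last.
Answer: D F J H L

Derivation:
Walk down from root: D -> F -> J -> H -> L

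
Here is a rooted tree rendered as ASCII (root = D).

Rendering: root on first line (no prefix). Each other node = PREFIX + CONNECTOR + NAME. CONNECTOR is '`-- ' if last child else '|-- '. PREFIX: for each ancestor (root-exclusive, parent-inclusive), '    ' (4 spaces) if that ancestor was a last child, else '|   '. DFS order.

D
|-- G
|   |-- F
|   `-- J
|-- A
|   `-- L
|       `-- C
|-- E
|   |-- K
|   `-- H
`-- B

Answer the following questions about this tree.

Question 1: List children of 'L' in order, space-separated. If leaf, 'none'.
Answer: C

Derivation:
Node L's children (from adjacency): C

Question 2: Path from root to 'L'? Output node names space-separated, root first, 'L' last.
Walk down from root: D -> A -> L

Answer: D A L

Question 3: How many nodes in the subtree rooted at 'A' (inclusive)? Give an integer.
Answer: 3

Derivation:
Subtree rooted at A contains: A, C, L
Count = 3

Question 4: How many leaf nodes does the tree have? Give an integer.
Leaves (nodes with no children): B, C, F, H, J, K

Answer: 6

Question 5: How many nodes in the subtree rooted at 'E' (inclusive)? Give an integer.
Answer: 3

Derivation:
Subtree rooted at E contains: E, H, K
Count = 3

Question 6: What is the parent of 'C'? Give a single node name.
Scan adjacency: C appears as child of L

Answer: L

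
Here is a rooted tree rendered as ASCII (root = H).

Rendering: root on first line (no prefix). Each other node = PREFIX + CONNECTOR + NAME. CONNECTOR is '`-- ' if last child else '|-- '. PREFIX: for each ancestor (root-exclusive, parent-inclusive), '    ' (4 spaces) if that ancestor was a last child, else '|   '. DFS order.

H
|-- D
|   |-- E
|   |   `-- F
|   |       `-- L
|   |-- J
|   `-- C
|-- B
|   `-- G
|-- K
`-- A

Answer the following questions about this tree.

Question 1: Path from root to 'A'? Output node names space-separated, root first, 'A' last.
Walk down from root: H -> A

Answer: H A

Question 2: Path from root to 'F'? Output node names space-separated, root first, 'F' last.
Walk down from root: H -> D -> E -> F

Answer: H D E F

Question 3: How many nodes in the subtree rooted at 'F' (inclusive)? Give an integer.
Answer: 2

Derivation:
Subtree rooted at F contains: F, L
Count = 2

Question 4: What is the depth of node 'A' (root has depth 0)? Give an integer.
Path from root to A: H -> A
Depth = number of edges = 1

Answer: 1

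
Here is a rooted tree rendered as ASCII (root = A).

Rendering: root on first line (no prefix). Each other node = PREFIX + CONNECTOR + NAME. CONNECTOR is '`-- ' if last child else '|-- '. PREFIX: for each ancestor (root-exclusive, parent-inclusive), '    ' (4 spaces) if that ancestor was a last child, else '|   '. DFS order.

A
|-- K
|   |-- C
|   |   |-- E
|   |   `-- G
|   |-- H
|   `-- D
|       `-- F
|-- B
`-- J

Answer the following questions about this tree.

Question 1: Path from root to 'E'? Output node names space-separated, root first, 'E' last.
Walk down from root: A -> K -> C -> E

Answer: A K C E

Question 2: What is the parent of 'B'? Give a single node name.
Answer: A

Derivation:
Scan adjacency: B appears as child of A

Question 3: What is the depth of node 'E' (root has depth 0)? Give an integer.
Answer: 3

Derivation:
Path from root to E: A -> K -> C -> E
Depth = number of edges = 3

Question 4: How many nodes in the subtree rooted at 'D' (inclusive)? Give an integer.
Subtree rooted at D contains: D, F
Count = 2

Answer: 2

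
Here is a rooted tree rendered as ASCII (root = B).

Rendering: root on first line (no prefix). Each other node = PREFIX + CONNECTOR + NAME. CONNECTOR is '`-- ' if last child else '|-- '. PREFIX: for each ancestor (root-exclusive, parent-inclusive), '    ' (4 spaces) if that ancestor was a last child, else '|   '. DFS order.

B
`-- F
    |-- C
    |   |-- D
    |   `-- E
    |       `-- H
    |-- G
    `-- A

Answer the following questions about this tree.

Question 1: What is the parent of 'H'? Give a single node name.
Answer: E

Derivation:
Scan adjacency: H appears as child of E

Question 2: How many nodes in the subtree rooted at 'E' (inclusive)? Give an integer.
Answer: 2

Derivation:
Subtree rooted at E contains: E, H
Count = 2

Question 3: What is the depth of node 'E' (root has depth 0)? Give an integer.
Path from root to E: B -> F -> C -> E
Depth = number of edges = 3

Answer: 3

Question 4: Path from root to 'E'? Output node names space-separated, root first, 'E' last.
Walk down from root: B -> F -> C -> E

Answer: B F C E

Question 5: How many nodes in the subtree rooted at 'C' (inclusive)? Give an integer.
Answer: 4

Derivation:
Subtree rooted at C contains: C, D, E, H
Count = 4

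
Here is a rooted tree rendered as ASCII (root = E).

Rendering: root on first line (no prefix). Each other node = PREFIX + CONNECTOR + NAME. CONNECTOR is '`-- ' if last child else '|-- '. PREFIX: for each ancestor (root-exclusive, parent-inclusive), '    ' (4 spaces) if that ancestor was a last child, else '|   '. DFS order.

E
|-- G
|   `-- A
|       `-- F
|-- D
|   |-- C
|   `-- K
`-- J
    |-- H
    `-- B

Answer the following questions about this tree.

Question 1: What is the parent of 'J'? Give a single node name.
Answer: E

Derivation:
Scan adjacency: J appears as child of E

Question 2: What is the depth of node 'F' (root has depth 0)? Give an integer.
Answer: 3

Derivation:
Path from root to F: E -> G -> A -> F
Depth = number of edges = 3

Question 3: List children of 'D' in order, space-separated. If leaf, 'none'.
Answer: C K

Derivation:
Node D's children (from adjacency): C, K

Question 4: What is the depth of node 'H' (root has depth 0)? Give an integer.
Answer: 2

Derivation:
Path from root to H: E -> J -> H
Depth = number of edges = 2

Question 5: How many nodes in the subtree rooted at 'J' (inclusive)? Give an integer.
Subtree rooted at J contains: B, H, J
Count = 3

Answer: 3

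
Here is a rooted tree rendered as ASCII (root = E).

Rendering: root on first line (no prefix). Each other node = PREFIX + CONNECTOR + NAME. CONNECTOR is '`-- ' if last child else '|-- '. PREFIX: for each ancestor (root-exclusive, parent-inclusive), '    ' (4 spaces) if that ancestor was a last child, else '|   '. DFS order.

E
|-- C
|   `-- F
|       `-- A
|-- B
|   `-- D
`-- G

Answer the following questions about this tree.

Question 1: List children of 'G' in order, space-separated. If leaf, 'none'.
Node G's children (from adjacency): (leaf)

Answer: none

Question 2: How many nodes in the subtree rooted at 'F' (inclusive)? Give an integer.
Subtree rooted at F contains: A, F
Count = 2

Answer: 2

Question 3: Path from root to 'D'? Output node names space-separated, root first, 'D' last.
Answer: E B D

Derivation:
Walk down from root: E -> B -> D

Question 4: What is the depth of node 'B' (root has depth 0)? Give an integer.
Answer: 1

Derivation:
Path from root to B: E -> B
Depth = number of edges = 1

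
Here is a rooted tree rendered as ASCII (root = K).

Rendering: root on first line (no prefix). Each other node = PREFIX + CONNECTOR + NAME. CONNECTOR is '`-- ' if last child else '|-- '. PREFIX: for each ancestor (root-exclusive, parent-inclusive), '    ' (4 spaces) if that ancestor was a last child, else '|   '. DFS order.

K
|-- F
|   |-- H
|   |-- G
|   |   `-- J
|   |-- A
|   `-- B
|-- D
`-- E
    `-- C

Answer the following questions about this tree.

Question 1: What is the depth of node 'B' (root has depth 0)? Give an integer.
Answer: 2

Derivation:
Path from root to B: K -> F -> B
Depth = number of edges = 2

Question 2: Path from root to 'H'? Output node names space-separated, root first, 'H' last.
Walk down from root: K -> F -> H

Answer: K F H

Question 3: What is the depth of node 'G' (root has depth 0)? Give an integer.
Answer: 2

Derivation:
Path from root to G: K -> F -> G
Depth = number of edges = 2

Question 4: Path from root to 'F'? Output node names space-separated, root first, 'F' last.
Walk down from root: K -> F

Answer: K F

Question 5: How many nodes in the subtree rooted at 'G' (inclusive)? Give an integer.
Subtree rooted at G contains: G, J
Count = 2

Answer: 2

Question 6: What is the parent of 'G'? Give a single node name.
Scan adjacency: G appears as child of F

Answer: F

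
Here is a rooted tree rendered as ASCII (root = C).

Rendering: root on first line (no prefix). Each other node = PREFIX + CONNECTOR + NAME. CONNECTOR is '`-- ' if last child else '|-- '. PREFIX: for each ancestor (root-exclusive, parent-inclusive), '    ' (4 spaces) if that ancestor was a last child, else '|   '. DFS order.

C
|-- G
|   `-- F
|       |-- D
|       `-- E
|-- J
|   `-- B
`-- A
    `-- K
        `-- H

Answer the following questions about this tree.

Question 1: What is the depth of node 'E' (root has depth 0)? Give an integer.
Answer: 3

Derivation:
Path from root to E: C -> G -> F -> E
Depth = number of edges = 3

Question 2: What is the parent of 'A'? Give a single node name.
Answer: C

Derivation:
Scan adjacency: A appears as child of C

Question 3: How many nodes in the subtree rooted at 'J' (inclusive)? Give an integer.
Answer: 2

Derivation:
Subtree rooted at J contains: B, J
Count = 2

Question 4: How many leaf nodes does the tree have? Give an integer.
Leaves (nodes with no children): B, D, E, H

Answer: 4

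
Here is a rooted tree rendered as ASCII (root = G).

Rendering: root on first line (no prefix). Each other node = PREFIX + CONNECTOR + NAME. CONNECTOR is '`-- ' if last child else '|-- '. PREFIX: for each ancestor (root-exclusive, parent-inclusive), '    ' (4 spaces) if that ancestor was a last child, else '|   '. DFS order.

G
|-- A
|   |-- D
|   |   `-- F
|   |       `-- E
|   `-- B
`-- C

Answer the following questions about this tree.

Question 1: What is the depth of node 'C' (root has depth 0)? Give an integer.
Answer: 1

Derivation:
Path from root to C: G -> C
Depth = number of edges = 1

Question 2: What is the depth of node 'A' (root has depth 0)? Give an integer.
Answer: 1

Derivation:
Path from root to A: G -> A
Depth = number of edges = 1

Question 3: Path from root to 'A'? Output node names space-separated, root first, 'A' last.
Answer: G A

Derivation:
Walk down from root: G -> A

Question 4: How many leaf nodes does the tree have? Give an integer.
Answer: 3

Derivation:
Leaves (nodes with no children): B, C, E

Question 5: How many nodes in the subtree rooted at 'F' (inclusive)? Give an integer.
Answer: 2

Derivation:
Subtree rooted at F contains: E, F
Count = 2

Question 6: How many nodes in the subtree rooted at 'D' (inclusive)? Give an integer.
Answer: 3

Derivation:
Subtree rooted at D contains: D, E, F
Count = 3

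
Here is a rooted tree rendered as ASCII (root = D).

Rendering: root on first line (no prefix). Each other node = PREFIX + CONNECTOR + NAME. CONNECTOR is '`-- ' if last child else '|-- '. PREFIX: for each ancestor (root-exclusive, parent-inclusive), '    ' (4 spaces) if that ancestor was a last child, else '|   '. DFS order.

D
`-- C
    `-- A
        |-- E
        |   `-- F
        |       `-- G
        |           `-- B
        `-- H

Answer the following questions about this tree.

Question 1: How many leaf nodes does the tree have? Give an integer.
Leaves (nodes with no children): B, H

Answer: 2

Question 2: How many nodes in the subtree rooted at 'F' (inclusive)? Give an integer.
Subtree rooted at F contains: B, F, G
Count = 3

Answer: 3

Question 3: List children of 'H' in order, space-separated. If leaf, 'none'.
Node H's children (from adjacency): (leaf)

Answer: none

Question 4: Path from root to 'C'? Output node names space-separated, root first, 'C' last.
Walk down from root: D -> C

Answer: D C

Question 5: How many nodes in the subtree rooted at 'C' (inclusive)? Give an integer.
Subtree rooted at C contains: A, B, C, E, F, G, H
Count = 7

Answer: 7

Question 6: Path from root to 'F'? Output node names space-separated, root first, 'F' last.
Walk down from root: D -> C -> A -> E -> F

Answer: D C A E F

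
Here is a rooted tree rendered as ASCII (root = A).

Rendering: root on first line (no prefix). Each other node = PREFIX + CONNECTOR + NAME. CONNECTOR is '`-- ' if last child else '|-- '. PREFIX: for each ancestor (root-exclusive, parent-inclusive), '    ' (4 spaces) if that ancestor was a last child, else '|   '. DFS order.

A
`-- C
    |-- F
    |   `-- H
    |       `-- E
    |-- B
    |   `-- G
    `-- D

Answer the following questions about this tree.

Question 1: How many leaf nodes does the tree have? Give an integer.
Answer: 3

Derivation:
Leaves (nodes with no children): D, E, G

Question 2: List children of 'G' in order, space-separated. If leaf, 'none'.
Node G's children (from adjacency): (leaf)

Answer: none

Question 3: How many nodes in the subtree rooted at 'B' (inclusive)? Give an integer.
Answer: 2

Derivation:
Subtree rooted at B contains: B, G
Count = 2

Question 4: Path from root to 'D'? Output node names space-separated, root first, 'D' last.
Answer: A C D

Derivation:
Walk down from root: A -> C -> D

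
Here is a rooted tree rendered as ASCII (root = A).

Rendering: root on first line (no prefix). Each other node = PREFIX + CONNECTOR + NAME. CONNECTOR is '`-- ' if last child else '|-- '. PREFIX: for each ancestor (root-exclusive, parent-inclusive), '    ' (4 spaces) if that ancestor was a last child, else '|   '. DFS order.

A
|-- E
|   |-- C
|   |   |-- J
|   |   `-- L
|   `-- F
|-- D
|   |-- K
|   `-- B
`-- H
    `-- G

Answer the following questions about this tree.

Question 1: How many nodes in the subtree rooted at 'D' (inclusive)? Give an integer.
Subtree rooted at D contains: B, D, K
Count = 3

Answer: 3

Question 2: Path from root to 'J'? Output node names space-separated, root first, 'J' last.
Answer: A E C J

Derivation:
Walk down from root: A -> E -> C -> J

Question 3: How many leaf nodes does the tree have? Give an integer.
Leaves (nodes with no children): B, F, G, J, K, L

Answer: 6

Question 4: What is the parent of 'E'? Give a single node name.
Scan adjacency: E appears as child of A

Answer: A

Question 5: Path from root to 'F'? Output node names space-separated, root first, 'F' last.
Answer: A E F

Derivation:
Walk down from root: A -> E -> F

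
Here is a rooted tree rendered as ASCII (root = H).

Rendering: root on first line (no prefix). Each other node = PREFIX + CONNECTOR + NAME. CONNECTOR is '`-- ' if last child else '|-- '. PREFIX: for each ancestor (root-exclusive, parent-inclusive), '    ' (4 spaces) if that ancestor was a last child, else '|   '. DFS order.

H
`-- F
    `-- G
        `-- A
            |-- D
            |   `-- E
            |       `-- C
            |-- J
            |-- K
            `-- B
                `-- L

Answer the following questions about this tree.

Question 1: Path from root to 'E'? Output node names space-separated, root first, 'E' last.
Walk down from root: H -> F -> G -> A -> D -> E

Answer: H F G A D E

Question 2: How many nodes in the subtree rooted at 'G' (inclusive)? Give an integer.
Answer: 9

Derivation:
Subtree rooted at G contains: A, B, C, D, E, G, J, K, L
Count = 9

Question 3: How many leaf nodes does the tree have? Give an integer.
Answer: 4

Derivation:
Leaves (nodes with no children): C, J, K, L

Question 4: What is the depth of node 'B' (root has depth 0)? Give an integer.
Answer: 4

Derivation:
Path from root to B: H -> F -> G -> A -> B
Depth = number of edges = 4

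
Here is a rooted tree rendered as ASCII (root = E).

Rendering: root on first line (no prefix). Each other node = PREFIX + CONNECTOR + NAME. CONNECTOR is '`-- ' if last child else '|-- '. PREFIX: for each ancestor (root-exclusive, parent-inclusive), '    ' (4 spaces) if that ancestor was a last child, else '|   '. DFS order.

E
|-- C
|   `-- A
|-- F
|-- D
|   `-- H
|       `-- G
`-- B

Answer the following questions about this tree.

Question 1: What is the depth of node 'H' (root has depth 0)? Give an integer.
Answer: 2

Derivation:
Path from root to H: E -> D -> H
Depth = number of edges = 2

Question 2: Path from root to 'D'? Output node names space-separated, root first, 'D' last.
Walk down from root: E -> D

Answer: E D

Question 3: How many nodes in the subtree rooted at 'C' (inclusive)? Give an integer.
Answer: 2

Derivation:
Subtree rooted at C contains: A, C
Count = 2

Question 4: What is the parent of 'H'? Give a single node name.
Answer: D

Derivation:
Scan adjacency: H appears as child of D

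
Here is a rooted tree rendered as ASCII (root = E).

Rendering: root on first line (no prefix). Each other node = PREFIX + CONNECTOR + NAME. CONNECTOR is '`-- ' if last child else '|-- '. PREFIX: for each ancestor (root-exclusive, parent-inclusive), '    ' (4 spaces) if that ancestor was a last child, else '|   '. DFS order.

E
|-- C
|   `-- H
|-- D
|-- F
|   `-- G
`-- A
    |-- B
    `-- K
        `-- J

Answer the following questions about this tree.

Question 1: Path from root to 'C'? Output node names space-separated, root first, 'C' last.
Walk down from root: E -> C

Answer: E C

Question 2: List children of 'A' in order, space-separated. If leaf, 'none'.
Node A's children (from adjacency): B, K

Answer: B K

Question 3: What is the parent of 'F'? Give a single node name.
Answer: E

Derivation:
Scan adjacency: F appears as child of E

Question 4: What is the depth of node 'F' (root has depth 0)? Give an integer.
Answer: 1

Derivation:
Path from root to F: E -> F
Depth = number of edges = 1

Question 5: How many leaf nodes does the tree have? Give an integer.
Leaves (nodes with no children): B, D, G, H, J

Answer: 5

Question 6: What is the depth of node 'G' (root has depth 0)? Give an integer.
Path from root to G: E -> F -> G
Depth = number of edges = 2

Answer: 2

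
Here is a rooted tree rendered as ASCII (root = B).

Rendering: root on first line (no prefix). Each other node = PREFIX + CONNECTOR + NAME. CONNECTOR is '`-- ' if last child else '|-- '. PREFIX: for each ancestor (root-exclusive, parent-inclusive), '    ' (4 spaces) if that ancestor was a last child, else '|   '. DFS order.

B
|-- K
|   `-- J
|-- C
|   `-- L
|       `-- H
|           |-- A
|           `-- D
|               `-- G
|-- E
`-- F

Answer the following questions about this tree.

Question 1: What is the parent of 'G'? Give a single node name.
Scan adjacency: G appears as child of D

Answer: D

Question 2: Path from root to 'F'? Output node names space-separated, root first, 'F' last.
Answer: B F

Derivation:
Walk down from root: B -> F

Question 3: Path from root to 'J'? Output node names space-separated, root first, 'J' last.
Answer: B K J

Derivation:
Walk down from root: B -> K -> J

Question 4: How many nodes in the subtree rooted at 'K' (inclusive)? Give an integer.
Answer: 2

Derivation:
Subtree rooted at K contains: J, K
Count = 2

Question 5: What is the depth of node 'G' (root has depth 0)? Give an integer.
Path from root to G: B -> C -> L -> H -> D -> G
Depth = number of edges = 5

Answer: 5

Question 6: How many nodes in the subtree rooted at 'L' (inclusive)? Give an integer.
Subtree rooted at L contains: A, D, G, H, L
Count = 5

Answer: 5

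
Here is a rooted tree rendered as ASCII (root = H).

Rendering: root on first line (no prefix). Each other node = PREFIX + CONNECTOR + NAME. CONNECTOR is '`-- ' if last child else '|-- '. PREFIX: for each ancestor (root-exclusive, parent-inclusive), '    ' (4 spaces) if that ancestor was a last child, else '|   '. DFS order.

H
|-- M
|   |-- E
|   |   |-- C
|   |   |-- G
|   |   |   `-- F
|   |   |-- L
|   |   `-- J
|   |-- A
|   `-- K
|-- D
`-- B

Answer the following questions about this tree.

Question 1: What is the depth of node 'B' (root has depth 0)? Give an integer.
Path from root to B: H -> B
Depth = number of edges = 1

Answer: 1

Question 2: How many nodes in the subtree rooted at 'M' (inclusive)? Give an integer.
Answer: 9

Derivation:
Subtree rooted at M contains: A, C, E, F, G, J, K, L, M
Count = 9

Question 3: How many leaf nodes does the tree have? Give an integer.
Leaves (nodes with no children): A, B, C, D, F, J, K, L

Answer: 8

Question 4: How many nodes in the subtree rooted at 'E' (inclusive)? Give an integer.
Answer: 6

Derivation:
Subtree rooted at E contains: C, E, F, G, J, L
Count = 6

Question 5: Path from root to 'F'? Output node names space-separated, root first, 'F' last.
Answer: H M E G F

Derivation:
Walk down from root: H -> M -> E -> G -> F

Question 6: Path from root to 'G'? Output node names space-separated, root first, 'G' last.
Answer: H M E G

Derivation:
Walk down from root: H -> M -> E -> G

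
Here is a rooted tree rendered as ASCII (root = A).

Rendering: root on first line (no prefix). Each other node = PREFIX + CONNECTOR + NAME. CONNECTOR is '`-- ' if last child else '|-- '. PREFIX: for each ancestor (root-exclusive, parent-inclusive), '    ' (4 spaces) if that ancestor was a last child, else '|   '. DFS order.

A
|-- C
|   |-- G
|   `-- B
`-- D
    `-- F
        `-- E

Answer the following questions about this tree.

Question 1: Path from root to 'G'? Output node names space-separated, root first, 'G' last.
Walk down from root: A -> C -> G

Answer: A C G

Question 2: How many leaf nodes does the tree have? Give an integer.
Leaves (nodes with no children): B, E, G

Answer: 3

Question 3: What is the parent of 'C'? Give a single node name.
Answer: A

Derivation:
Scan adjacency: C appears as child of A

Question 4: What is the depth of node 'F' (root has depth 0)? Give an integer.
Path from root to F: A -> D -> F
Depth = number of edges = 2

Answer: 2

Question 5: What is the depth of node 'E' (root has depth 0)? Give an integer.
Path from root to E: A -> D -> F -> E
Depth = number of edges = 3

Answer: 3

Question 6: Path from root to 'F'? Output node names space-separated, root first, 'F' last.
Walk down from root: A -> D -> F

Answer: A D F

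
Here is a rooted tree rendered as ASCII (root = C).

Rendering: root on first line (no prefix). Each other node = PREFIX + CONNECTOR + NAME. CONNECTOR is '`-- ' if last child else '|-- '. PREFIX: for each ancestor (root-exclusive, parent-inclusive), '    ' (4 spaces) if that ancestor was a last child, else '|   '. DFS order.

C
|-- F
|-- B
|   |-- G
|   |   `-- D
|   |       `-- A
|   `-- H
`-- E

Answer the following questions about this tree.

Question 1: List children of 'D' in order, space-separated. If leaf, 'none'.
Answer: A

Derivation:
Node D's children (from adjacency): A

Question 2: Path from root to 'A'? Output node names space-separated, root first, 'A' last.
Answer: C B G D A

Derivation:
Walk down from root: C -> B -> G -> D -> A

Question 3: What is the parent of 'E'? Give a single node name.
Answer: C

Derivation:
Scan adjacency: E appears as child of C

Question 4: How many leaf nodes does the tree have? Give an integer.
Leaves (nodes with no children): A, E, F, H

Answer: 4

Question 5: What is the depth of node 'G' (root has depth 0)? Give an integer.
Path from root to G: C -> B -> G
Depth = number of edges = 2

Answer: 2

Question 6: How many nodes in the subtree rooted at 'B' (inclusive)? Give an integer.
Subtree rooted at B contains: A, B, D, G, H
Count = 5

Answer: 5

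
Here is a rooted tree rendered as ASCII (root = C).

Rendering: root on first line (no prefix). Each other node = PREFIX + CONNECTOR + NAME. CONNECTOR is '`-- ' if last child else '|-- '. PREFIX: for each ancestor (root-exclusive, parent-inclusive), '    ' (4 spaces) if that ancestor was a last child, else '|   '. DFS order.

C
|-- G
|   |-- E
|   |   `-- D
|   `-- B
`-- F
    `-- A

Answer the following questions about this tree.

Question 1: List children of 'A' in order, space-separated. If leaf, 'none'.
Node A's children (from adjacency): (leaf)

Answer: none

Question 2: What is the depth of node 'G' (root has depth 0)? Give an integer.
Answer: 1

Derivation:
Path from root to G: C -> G
Depth = number of edges = 1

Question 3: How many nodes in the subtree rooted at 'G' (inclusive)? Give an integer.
Subtree rooted at G contains: B, D, E, G
Count = 4

Answer: 4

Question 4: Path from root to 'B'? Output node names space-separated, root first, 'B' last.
Walk down from root: C -> G -> B

Answer: C G B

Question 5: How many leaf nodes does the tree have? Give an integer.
Leaves (nodes with no children): A, B, D

Answer: 3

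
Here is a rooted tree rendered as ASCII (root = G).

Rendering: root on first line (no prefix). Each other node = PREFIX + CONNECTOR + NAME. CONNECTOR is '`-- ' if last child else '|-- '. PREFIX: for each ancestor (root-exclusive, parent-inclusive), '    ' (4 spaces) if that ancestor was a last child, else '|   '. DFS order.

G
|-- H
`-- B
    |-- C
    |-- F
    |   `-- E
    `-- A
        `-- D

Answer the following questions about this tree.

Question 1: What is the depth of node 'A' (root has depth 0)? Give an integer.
Path from root to A: G -> B -> A
Depth = number of edges = 2

Answer: 2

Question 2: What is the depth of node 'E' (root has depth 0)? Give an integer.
Answer: 3

Derivation:
Path from root to E: G -> B -> F -> E
Depth = number of edges = 3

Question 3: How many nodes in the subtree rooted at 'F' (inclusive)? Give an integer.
Subtree rooted at F contains: E, F
Count = 2

Answer: 2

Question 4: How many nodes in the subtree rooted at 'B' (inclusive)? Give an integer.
Subtree rooted at B contains: A, B, C, D, E, F
Count = 6

Answer: 6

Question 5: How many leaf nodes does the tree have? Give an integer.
Leaves (nodes with no children): C, D, E, H

Answer: 4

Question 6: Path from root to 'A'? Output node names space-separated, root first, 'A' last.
Walk down from root: G -> B -> A

Answer: G B A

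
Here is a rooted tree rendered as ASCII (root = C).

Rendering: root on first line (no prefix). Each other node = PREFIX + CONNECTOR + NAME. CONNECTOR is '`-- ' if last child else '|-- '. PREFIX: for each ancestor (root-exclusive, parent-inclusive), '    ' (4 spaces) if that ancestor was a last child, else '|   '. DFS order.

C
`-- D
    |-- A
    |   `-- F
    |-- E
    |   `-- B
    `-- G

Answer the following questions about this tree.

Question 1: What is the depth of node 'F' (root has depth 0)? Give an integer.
Path from root to F: C -> D -> A -> F
Depth = number of edges = 3

Answer: 3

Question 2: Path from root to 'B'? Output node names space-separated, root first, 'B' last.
Walk down from root: C -> D -> E -> B

Answer: C D E B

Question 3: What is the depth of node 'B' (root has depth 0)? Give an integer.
Path from root to B: C -> D -> E -> B
Depth = number of edges = 3

Answer: 3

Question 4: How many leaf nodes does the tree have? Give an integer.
Leaves (nodes with no children): B, F, G

Answer: 3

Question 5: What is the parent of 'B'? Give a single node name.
Scan adjacency: B appears as child of E

Answer: E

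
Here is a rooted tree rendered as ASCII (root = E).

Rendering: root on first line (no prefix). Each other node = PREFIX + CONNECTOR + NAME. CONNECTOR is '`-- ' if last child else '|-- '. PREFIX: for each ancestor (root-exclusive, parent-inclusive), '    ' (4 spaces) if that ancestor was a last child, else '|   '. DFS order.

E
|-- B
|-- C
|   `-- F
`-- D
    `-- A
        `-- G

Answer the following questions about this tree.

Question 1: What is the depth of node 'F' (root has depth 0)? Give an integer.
Path from root to F: E -> C -> F
Depth = number of edges = 2

Answer: 2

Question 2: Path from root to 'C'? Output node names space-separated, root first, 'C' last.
Walk down from root: E -> C

Answer: E C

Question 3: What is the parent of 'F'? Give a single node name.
Answer: C

Derivation:
Scan adjacency: F appears as child of C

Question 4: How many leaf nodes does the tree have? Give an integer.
Leaves (nodes with no children): B, F, G

Answer: 3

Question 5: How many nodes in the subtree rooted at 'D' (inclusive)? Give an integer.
Answer: 3

Derivation:
Subtree rooted at D contains: A, D, G
Count = 3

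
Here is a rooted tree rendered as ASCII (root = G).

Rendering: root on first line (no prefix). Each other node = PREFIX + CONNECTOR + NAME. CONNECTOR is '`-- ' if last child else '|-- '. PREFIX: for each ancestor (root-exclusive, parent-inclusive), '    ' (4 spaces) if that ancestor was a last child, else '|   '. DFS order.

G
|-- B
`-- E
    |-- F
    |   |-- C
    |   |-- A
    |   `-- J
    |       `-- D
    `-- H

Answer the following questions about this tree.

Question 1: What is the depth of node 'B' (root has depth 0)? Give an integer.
Answer: 1

Derivation:
Path from root to B: G -> B
Depth = number of edges = 1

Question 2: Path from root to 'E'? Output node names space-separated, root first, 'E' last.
Walk down from root: G -> E

Answer: G E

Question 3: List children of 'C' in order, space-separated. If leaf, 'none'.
Answer: none

Derivation:
Node C's children (from adjacency): (leaf)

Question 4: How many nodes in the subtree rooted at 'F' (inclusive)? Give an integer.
Answer: 5

Derivation:
Subtree rooted at F contains: A, C, D, F, J
Count = 5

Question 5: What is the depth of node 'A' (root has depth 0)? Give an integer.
Path from root to A: G -> E -> F -> A
Depth = number of edges = 3

Answer: 3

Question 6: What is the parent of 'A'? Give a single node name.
Answer: F

Derivation:
Scan adjacency: A appears as child of F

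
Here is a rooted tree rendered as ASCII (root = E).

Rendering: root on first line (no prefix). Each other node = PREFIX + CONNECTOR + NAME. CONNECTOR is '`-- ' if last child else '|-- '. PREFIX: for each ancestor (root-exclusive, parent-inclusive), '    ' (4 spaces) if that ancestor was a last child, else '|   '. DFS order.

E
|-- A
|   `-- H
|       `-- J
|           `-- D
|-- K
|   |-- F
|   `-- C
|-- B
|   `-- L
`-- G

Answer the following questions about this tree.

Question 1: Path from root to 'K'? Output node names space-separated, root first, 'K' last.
Answer: E K

Derivation:
Walk down from root: E -> K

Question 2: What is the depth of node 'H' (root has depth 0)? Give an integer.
Path from root to H: E -> A -> H
Depth = number of edges = 2

Answer: 2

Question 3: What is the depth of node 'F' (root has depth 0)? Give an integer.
Path from root to F: E -> K -> F
Depth = number of edges = 2

Answer: 2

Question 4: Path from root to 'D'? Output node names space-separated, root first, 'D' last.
Answer: E A H J D

Derivation:
Walk down from root: E -> A -> H -> J -> D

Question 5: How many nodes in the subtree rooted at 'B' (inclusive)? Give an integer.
Subtree rooted at B contains: B, L
Count = 2

Answer: 2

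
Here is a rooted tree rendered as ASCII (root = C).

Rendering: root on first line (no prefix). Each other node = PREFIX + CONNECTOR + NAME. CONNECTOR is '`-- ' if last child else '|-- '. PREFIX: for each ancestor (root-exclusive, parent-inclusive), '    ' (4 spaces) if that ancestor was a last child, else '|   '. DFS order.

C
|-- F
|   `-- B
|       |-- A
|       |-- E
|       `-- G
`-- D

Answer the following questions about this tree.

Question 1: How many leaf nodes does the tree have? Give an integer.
Answer: 4

Derivation:
Leaves (nodes with no children): A, D, E, G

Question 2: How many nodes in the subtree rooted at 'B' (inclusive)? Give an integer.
Subtree rooted at B contains: A, B, E, G
Count = 4

Answer: 4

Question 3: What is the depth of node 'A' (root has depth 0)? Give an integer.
Answer: 3

Derivation:
Path from root to A: C -> F -> B -> A
Depth = number of edges = 3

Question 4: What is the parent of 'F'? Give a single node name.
Answer: C

Derivation:
Scan adjacency: F appears as child of C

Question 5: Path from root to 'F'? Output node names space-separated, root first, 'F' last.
Walk down from root: C -> F

Answer: C F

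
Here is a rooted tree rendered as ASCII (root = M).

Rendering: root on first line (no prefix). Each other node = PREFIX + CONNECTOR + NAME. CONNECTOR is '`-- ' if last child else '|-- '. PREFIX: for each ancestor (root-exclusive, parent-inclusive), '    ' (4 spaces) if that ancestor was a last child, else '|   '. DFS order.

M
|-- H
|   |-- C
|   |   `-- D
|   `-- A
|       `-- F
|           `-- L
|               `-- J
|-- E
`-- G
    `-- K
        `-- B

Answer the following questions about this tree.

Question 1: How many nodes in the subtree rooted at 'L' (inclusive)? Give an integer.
Answer: 2

Derivation:
Subtree rooted at L contains: J, L
Count = 2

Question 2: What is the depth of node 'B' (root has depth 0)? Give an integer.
Answer: 3

Derivation:
Path from root to B: M -> G -> K -> B
Depth = number of edges = 3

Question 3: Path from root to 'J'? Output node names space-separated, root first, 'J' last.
Walk down from root: M -> H -> A -> F -> L -> J

Answer: M H A F L J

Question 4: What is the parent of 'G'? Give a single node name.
Answer: M

Derivation:
Scan adjacency: G appears as child of M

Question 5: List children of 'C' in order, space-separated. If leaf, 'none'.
Answer: D

Derivation:
Node C's children (from adjacency): D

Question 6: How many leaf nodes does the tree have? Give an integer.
Answer: 4

Derivation:
Leaves (nodes with no children): B, D, E, J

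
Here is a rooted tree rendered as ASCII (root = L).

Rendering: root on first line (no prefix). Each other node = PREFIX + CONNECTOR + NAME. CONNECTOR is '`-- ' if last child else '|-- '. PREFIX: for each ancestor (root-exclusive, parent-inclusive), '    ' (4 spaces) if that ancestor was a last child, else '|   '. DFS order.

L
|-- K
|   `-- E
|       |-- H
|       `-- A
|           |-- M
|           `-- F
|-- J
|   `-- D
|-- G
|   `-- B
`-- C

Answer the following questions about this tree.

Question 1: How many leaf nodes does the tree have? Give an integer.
Answer: 6

Derivation:
Leaves (nodes with no children): B, C, D, F, H, M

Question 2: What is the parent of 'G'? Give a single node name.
Scan adjacency: G appears as child of L

Answer: L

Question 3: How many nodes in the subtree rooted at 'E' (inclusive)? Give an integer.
Subtree rooted at E contains: A, E, F, H, M
Count = 5

Answer: 5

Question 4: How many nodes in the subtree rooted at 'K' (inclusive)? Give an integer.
Answer: 6

Derivation:
Subtree rooted at K contains: A, E, F, H, K, M
Count = 6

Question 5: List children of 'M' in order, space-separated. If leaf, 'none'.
Answer: none

Derivation:
Node M's children (from adjacency): (leaf)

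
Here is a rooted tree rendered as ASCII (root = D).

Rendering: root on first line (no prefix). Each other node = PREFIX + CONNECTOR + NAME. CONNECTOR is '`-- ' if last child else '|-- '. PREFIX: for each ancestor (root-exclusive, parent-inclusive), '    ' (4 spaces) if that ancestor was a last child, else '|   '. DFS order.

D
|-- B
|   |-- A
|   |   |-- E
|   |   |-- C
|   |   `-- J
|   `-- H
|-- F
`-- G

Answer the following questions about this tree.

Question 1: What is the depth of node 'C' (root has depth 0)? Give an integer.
Answer: 3

Derivation:
Path from root to C: D -> B -> A -> C
Depth = number of edges = 3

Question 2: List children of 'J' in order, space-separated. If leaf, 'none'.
Node J's children (from adjacency): (leaf)

Answer: none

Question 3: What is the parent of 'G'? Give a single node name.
Scan adjacency: G appears as child of D

Answer: D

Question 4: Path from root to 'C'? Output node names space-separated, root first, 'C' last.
Walk down from root: D -> B -> A -> C

Answer: D B A C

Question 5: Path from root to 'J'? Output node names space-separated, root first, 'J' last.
Answer: D B A J

Derivation:
Walk down from root: D -> B -> A -> J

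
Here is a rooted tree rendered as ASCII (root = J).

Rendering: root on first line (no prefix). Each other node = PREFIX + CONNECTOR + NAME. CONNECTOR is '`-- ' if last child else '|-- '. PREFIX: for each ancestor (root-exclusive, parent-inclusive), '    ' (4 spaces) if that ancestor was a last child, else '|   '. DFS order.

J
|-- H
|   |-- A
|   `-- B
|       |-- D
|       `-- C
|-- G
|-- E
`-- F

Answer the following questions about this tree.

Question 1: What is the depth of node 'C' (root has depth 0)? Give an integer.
Answer: 3

Derivation:
Path from root to C: J -> H -> B -> C
Depth = number of edges = 3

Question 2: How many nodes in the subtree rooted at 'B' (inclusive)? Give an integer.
Subtree rooted at B contains: B, C, D
Count = 3

Answer: 3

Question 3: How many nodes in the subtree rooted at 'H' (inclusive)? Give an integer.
Subtree rooted at H contains: A, B, C, D, H
Count = 5

Answer: 5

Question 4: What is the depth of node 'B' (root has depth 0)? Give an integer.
Answer: 2

Derivation:
Path from root to B: J -> H -> B
Depth = number of edges = 2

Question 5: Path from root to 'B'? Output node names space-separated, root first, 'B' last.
Answer: J H B

Derivation:
Walk down from root: J -> H -> B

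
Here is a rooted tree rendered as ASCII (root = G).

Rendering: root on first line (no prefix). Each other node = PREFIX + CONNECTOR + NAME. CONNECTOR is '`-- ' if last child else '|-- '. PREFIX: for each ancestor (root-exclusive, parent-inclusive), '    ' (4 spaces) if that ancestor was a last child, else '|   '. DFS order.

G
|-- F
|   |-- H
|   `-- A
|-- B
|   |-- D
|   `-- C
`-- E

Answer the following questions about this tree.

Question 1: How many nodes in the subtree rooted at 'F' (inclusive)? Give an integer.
Subtree rooted at F contains: A, F, H
Count = 3

Answer: 3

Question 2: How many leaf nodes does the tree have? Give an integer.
Leaves (nodes with no children): A, C, D, E, H

Answer: 5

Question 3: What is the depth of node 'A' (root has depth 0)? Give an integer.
Answer: 2

Derivation:
Path from root to A: G -> F -> A
Depth = number of edges = 2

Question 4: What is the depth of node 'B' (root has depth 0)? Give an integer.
Answer: 1

Derivation:
Path from root to B: G -> B
Depth = number of edges = 1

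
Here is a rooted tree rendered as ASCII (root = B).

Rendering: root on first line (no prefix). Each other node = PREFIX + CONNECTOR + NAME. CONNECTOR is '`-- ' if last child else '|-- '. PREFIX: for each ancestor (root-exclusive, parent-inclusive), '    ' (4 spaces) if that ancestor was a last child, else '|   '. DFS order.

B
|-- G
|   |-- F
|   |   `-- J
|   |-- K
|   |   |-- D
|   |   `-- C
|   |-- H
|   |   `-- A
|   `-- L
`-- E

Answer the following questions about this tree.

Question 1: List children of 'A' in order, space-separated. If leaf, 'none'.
Node A's children (from adjacency): (leaf)

Answer: none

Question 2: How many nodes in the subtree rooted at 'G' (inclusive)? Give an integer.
Subtree rooted at G contains: A, C, D, F, G, H, J, K, L
Count = 9

Answer: 9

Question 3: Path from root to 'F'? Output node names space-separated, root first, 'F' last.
Answer: B G F

Derivation:
Walk down from root: B -> G -> F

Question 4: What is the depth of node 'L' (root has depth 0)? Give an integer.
Answer: 2

Derivation:
Path from root to L: B -> G -> L
Depth = number of edges = 2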